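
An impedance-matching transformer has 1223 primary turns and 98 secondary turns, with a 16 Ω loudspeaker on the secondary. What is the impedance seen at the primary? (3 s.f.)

Z_p ≈ 2490 Ω

Z_p = (N_p/N_s)² × Z_s = (1223/98)² × 16 = 2490 Ω.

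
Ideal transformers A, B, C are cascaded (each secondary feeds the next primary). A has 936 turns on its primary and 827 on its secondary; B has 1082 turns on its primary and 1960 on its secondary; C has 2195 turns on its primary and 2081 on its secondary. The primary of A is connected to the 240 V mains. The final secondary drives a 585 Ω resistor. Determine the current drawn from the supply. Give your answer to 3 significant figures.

After A: V = 240.00 × 827/936 = 212.05 V.
After B: V = 212.05 × 1960/1082 = 384.12 V.
After C: V = 384.12 × 2081/2195 = 364.17 V.
I_load = 364.17/585 = 0.62252 A, so P_out = 364.17 × 0.62252 = 226.70 W.
All ideal ⇒ P_in = P_out, so I_supply = 226.70/240 = 0.945 A.

I_supply ≈ 0.945 A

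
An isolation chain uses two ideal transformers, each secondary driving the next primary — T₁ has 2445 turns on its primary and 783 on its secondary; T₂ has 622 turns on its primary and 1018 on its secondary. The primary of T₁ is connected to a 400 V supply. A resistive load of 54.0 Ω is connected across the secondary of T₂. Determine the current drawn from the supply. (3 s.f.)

I_supply ≈ 2.03 A

Secondary of T₁: V = 400.00 × 783/2445 = 128.10 V.
Secondary of T₂: V = 128.10 × 1018/622 = 209.65 V.
I_load = 209.65/54.0 = 3.8825 A, so P_out = 209.65 × 3.8825 = 813.97 W.
All ideal ⇒ P_in = P_out, so I_supply = 813.97/400 = 2.03 A.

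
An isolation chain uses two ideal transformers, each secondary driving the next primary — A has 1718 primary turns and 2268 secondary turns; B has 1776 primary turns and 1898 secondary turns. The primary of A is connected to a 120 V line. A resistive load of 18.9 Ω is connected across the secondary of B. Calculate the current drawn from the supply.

I_supply ≈ 12.6 A

After A: V = 120.00 × 2268/1718 = 158.42 V.
After B: V = 158.42 × 1898/1776 = 169.30 V.
I_load = 169.30/18.9 = 8.9576 A, so P_out = 169.30 × 8.9576 = 1516.5 W.
All ideal ⇒ P_in = P_out, so I_supply = 1516.5/120 = 12.6 A.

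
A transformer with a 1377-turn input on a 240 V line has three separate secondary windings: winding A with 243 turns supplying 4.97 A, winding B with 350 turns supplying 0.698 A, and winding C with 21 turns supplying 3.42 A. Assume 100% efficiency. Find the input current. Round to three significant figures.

I_in ≈ 1.11 A

V_A = 240 × 243/1377 = 42.353 V; V_B = 240 × 350/1377 = 61.002 V; V_C = 240 × 21/1377 = 3.6601 V.
P_out = V_A I_A + V_B I_B + V_C I_C = 42.353×4.97 + 61.002×0.698 + 3.6601×3.42 = 210.49 + 42.580 + 12.518 = 265.59 W.
Ideal ⇒ P_in = P_out, so I_in = P_out/V_in = 265.59/240 = 1.11 A.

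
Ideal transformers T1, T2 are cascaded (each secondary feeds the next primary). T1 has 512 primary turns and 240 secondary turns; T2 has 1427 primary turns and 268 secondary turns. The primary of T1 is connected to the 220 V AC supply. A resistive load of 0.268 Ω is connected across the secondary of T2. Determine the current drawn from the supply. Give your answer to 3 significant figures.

I_supply ≈ 6.36 A

Secondary of T1: V = 220.00 × 240/512 = 103.12 V.
Secondary of T2: V = 103.12 × 268/1427 = 19.368 V.
I_load = 19.368/0.268 = 72.267 A, so P_out = 19.368 × 72.267 = 1399.6 W.
All ideal ⇒ P_in = P_out, so I_supply = 1399.6/220 = 6.36 A.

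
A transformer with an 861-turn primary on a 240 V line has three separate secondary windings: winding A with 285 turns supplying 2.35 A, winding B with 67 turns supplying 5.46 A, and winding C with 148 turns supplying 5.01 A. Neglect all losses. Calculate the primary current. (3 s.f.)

I_p ≈ 2.06 A

V_A = 240 × 285/861 = 79.443 V; V_B = 240 × 67/861 = 18.676 V; V_C = 240 × 148/861 = 41.254 V.
P_out = V_A I_A + V_B I_B + V_C I_C = 79.443×2.35 + 18.676×5.46 + 41.254×5.01 = 186.69 + 101.97 + 206.68 = 495.34 W.
Ideal ⇒ P_in = P_out, so I_p = P_out/V_p = 495.34/240 = 2.06 A.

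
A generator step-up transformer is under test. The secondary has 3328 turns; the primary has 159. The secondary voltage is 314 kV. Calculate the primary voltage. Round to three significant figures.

V_p/V_s = N_p/N_s, so V_p = 314000 × 159/3328 = 15000 V.

V_p ≈ 15000 V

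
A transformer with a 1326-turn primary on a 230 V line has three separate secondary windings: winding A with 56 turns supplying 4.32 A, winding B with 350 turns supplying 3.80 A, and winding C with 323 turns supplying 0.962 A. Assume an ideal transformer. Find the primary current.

I_p ≈ 1.42 A

V_A = 230 × 56/1326 = 9.7134 V; V_B = 230 × 350/1326 = 60.709 V; V_C = 230 × 323/1326 = 56.026 V.
P_out = V_A I_A + V_B I_B + V_C I_C = 9.7134×4.32 + 60.709×3.80 + 56.026×0.962 = 41.962 + 230.69 + 53.897 = 326.55 W.
Ideal ⇒ P_in = P_out, so I_p = P_out/V_p = 326.55/230 = 1.42 A.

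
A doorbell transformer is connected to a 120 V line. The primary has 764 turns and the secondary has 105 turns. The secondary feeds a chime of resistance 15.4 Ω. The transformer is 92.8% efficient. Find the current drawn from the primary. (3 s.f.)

V_s = 120 × 105/764 = 16.492 V.
I_s = V_s/R = 16.492/15.4 = 1.0709 A.
P_out = V_s I_s = 16.492 × 1.0709 = 17.662 W.
P_in = P_out/η = 17.662/0.928 = 19.032 W.
I_p = P_in/V_p = 19.032/120 = 0.159 A.

I_p ≈ 0.159 A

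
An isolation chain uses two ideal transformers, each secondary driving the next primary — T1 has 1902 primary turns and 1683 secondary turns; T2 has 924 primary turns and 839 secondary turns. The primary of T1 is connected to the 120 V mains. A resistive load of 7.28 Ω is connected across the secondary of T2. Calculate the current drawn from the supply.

I_supply ≈ 10.6 A

After T1: V = 120.00 × 1683/1902 = 106.18 V.
After T2: V = 106.18 × 839/924 = 96.415 V.
I_load = 96.415/7.28 = 13.244 A, so P_out = 96.415 × 13.244 = 1276.9 W.
All ideal ⇒ P_in = P_out, so I_supply = 1276.9/120 = 10.6 A.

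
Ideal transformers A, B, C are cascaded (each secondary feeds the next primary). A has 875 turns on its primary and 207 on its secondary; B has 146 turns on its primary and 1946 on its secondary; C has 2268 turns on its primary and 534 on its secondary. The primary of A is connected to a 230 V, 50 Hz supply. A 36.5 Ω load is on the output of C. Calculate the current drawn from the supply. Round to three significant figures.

I_supply ≈ 3.47 A

After A: V = 230.00 × 207/875 = 54.411 V.
After B: V = 54.411 × 1946/146 = 725.24 V.
After C: V = 725.24 × 534/2268 = 170.76 V.
I_load = 170.76/36.5 = 4.6783 A, so P_out = 170.76 × 4.6783 = 798.85 W.
All ideal ⇒ P_in = P_out, so I_supply = 798.85/230 = 3.47 A.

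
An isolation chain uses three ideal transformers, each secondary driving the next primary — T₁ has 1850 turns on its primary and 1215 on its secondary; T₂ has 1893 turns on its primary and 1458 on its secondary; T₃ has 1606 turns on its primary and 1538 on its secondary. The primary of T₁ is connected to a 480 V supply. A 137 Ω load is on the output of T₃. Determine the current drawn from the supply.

After T₁: V = 480.00 × 1215/1850 = 315.24 V.
After T₂: V = 315.24 × 1458/1893 = 242.80 V.
After T₃: V = 242.80 × 1538/1606 = 232.52 V.
I_load = 232.52/137 = 1.6972 A, so P_out = 232.52 × 1.6972 = 394.64 W.
All ideal ⇒ P_in = P_out, so I_supply = 394.64/480 = 0.822 A.

I_supply ≈ 0.822 A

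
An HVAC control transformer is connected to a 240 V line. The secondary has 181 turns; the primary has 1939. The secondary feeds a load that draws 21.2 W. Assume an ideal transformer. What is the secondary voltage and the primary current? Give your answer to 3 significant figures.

V_s = V_p × N_s/N_p = 240 × 181/1939 = 22.403 V.
I_s = P/V_s = 21.2/22.403 = 0.94629 A.
I_p = I_s × N_s/N_p = 0.94629 × 181/1939 = 0.0883 A.

V_s ≈ 22.4 V, I_p ≈ 0.0883 A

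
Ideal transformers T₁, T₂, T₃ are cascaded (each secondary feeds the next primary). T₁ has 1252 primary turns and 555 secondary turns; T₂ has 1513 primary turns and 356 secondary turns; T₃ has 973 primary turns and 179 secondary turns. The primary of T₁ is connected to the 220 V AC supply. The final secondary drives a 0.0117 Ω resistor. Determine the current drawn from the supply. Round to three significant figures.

I_supply ≈ 6.92 A

After T₁: V = 220.00 × 555/1252 = 97.524 V.
After T₂: V = 97.524 × 356/1513 = 22.947 V.
After T₃: V = 22.947 × 179/973 = 4.2215 V.
I_load = 4.2215/0.0117 = 360.81 A, so P_out = 4.2215 × 360.81 = 1523.1 W.
All ideal ⇒ P_in = P_out, so I_supply = 1523.1/220 = 6.92 A.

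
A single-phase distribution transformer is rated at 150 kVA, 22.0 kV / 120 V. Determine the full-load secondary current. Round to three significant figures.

I_s = S/V_s = 150000/120 = 1250 A.

I_s ≈ 1250 A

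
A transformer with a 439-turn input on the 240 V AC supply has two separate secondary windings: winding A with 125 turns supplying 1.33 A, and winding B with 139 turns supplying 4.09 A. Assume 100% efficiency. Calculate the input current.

V_A = 240 × 125/439 = 68.337 V; V_B = 240 × 139/439 = 75.991 V.
P_out = V_A I_A + V_B I_B = 68.337×1.33 + 75.991×4.09 = 90.888 + 310.80 = 401.69 W.
Ideal ⇒ P_in = P_out, so I_in = P_out/V_in = 401.69/240 = 1.67 A.

I_in ≈ 1.67 A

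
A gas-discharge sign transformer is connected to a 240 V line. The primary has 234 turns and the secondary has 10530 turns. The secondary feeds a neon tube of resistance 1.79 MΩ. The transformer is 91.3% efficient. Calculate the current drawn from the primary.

I_p ≈ 0.297 A

V_s = 240 × 10530/234 = 10800 V.
I_s = V_s/R = 10800/(1.79×10^6) = 0.0060335 A.
P_out = V_s I_s = 10800 × 0.0060335 = 65.162 W.
P_in = P_out/η = 65.162/0.913 = 71.371 W.
I_p = P_in/V_p = 71.371/240 = 0.297 A.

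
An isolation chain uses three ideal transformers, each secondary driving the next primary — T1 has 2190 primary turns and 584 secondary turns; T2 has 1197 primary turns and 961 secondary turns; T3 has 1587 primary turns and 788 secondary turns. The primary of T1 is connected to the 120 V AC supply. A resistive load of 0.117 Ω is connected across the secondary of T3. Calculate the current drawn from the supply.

After T1: V = 120.00 × 584/2190 = 32.000 V.
After T2: V = 32.000 × 961/1197 = 25.691 V.
After T3: V = 25.691 × 788/1587 = 12.756 V.
I_load = 12.756/0.117 = 109.03 A, so P_out = 12.756 × 109.03 = 1390.8 W.
All ideal ⇒ P_in = P_out, so I_supply = 1390.8/120 = 11.6 A.

I_supply ≈ 11.6 A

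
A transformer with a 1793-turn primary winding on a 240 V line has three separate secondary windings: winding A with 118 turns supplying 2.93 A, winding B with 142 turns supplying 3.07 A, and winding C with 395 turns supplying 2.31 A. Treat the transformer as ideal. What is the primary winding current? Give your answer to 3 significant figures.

V_A = 240 × 118/1793 = 15.795 V; V_B = 240 × 142/1793 = 19.007 V; V_C = 240 × 395/1793 = 52.872 V.
P_out = V_A I_A + V_B I_B + V_C I_C = 15.795×2.93 + 19.007×3.07 + 52.872×2.31 = 46.279 + 58.352 + 122.13 = 226.77 W.
Ideal ⇒ P_in = P_out, so I_p = P_out/V_p = 226.77/240 = 0.945 A.

I_p ≈ 0.945 A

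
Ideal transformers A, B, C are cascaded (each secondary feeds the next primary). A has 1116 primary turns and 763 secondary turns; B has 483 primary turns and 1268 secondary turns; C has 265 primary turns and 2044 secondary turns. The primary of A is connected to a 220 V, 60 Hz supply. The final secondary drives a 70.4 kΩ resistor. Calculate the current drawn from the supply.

After A: V = 220.00 × 763/1116 = 150.41 V.
After B: V = 150.41 × 1268/483 = 394.87 V.
After C: V = 394.87 × 2044/265 = 3045.7 V.
I_load = 3045.7/70400 = 0.043263 A, so P_out = 3045.7 × 0.043263 = 131.77 W.
All ideal ⇒ P_in = P_out, so I_supply = 131.77/220 = 0.599 A.

I_supply ≈ 0.599 A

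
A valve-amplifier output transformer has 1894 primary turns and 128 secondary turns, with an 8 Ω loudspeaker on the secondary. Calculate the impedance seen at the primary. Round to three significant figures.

Z_p = (N_p/N_s)² × Z_s = (1894/128)² × 8 = 1750 Ω.

Z_p ≈ 1750 Ω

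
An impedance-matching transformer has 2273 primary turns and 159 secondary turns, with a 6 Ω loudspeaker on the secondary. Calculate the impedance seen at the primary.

Z_p = (N_p/N_s)² × Z_s = (2273/159)² × 6 = 1230 Ω.

Z_p ≈ 1230 Ω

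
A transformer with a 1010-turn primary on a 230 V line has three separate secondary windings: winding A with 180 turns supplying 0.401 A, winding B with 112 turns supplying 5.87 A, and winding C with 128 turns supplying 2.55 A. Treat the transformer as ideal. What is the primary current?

I_p ≈ 1.05 A

V_A = 230 × 180/1010 = 40.990 V; V_B = 230 × 112/1010 = 25.505 V; V_C = 230 × 128/1010 = 29.149 V.
P_out = V_A I_A + V_B I_B + V_C I_C = 40.990×0.401 + 25.505×5.87 + 29.149×2.55 = 16.437 + 149.71 + 74.329 = 240.48 W.
Ideal ⇒ P_in = P_out, so I_p = P_out/V_p = 240.48/230 = 1.05 A.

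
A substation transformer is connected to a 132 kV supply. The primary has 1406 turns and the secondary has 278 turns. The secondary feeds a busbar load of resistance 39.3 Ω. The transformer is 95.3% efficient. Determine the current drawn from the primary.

V_s = 132000 × 278/1406 = 26100 V.
I_s = V_s/R = 26100/39.3 = 664.11 A.
P_out = V_s I_s = 26100 × 664.11 = 1.7333×10^7 W.
P_in = P_out/η = 1.7333×10^7/0.953 = 1.8188×10^7 W.
I_p = P_in/V_p = 1.8188×10^7/132000 = 138 A.

I_p ≈ 138 A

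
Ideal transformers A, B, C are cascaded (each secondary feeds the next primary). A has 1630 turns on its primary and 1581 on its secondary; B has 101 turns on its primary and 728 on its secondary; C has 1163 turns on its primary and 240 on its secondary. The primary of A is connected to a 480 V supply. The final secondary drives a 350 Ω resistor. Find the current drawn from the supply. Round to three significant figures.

Secondary of A: V = 480.00 × 1581/1630 = 465.57 V.
Secondary of B: V = 465.57 × 728/101 = 3355.8 V.
Secondary of C: V = 3355.8 × 240/1163 = 692.51 V.
I_load = 692.51/350 = 1.9786 A, so P_out = 692.51 × 1.9786 = 1370.2 W.
All ideal ⇒ P_in = P_out, so I_supply = 1370.2/480 = 2.85 A.

I_supply ≈ 2.85 A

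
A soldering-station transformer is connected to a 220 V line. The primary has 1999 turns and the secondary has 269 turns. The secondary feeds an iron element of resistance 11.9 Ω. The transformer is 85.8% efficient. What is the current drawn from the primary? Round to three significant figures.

V_s = 220 × 269/1999 = 29.605 V.
I_s = V_s/R = 29.605/11.9 = 2.4878 A.
P_out = V_s I_s = 29.605 × 2.4878 = 73.651 W.
P_in = P_out/η = 73.651/0.858 = 85.840 W.
I_p = P_in/V_p = 85.840/220 = 0.390 A.

I_p ≈ 0.390 A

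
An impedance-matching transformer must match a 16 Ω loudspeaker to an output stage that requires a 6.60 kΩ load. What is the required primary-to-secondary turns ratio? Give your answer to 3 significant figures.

Z_p/Z_s = (N_p/N_s)², so N_p/N_s = √(6600/16) = √412 = 20.3.

N_p/N_s ≈ 20.3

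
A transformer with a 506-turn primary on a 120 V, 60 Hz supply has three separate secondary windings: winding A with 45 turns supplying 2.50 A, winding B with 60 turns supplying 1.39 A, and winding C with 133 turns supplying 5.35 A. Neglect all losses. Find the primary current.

I_p ≈ 1.79 A

V_A = 120 × 45/506 = 10.672 V; V_B = 120 × 60/506 = 14.229 V; V_C = 120 × 133/506 = 31.542 V.
P_out = V_A I_A + V_B I_B + V_C I_C = 10.672×2.50 + 14.229×1.39 + 31.542×5.35 = 26.680 + 19.779 + 168.75 = 215.21 W.
Ideal ⇒ P_in = P_out, so I_p = P_out/V_p = 215.21/120 = 1.79 A.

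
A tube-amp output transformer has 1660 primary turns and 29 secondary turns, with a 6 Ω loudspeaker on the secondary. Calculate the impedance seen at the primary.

Z_p ≈ 19700 Ω

Z_p = (N_p/N_s)² × Z_s = (1660/29)² × 6 = 19700 Ω.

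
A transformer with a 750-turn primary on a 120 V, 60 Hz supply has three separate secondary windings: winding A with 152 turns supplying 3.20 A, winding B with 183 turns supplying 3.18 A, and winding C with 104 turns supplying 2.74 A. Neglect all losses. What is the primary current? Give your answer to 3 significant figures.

V_A = 120 × 152/750 = 24.320 V; V_B = 120 × 183/750 = 29.280 V; V_C = 120 × 104/750 = 16.640 V.
P_out = V_A I_A + V_B I_B + V_C I_C = 24.320×3.20 + 29.280×3.18 + 16.640×2.74 = 77.824 + 93.110 + 45.594 = 216.53 W.
Ideal ⇒ P_in = P_out, so I_p = P_out/V_p = 216.53/120 = 1.80 A.

I_p ≈ 1.80 A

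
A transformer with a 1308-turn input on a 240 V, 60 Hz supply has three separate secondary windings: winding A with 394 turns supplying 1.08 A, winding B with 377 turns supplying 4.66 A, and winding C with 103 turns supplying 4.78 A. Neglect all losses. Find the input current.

I_in ≈ 2.04 A

V_A = 240 × 394/1308 = 72.294 V; V_B = 240 × 377/1308 = 69.174 V; V_C = 240 × 103/1308 = 18.899 V.
P_out = V_A I_A + V_B I_B + V_C I_C = 72.294×1.08 + 69.174×4.66 + 18.899×4.78 = 78.077 + 322.35 + 90.338 = 490.77 W.
Ideal ⇒ P_in = P_out, so I_in = P_out/V_in = 490.77/240 = 2.04 A.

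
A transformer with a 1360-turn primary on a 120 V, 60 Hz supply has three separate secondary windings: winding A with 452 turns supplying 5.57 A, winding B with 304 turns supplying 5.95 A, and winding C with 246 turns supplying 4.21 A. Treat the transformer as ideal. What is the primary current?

I_p ≈ 3.94 A

V_A = 120 × 452/1360 = 39.882 V; V_B = 120 × 304/1360 = 26.824 V; V_C = 120 × 246/1360 = 21.706 V.
P_out = V_A I_A + V_B I_B + V_C I_C = 39.882×5.57 + 26.824×5.95 + 21.706×4.21 = 222.14 + 159.60 + 91.382 = 473.13 W.
Ideal ⇒ P_in = P_out, so I_p = P_out/V_p = 473.13/120 = 3.94 A.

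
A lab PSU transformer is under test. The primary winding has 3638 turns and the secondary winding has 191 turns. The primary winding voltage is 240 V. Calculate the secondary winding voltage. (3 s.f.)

V_s ≈ 12.6 V

V_s/V_p = N_s/N_p, so V_s = 240 × 191/3638 = 12.6 V.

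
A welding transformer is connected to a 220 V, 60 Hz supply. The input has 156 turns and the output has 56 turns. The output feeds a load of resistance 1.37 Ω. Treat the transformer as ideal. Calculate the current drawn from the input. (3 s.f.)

V_out = V_in × N_out/N_in = 220 × 56/156 = 78.974 V.
I_out = V_out/R = 78.974/1.37 = 57.646 A.
For an ideal transformer I_in N_in = I_out N_out, so I_in = 57.646 × 56/156 = 20.7 A.

I_in ≈ 20.7 A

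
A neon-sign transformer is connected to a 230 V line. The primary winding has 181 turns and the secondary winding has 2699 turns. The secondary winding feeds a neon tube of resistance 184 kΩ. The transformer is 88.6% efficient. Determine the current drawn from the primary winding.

V_s = 230 × 2699/181 = 3429.7 V.
I_s = V_s/R = 3429.7/184000 = 0.018640 A.
P_out = V_s I_s = 3429.7 × 0.018640 = 63.927 W.
P_in = P_out/η = 63.927/0.886 = 72.153 W.
I_p = P_in/V_p = 72.153/230 = 0.314 A.

I_p ≈ 0.314 A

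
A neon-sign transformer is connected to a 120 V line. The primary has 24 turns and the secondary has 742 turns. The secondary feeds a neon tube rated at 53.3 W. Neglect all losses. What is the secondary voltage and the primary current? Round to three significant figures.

V_s ≈ 3710 V, I_p ≈ 0.444 A

V_s = V_p × N_s/N_p = 120 × 742/24 = 3710.0 V.
I_s = P/V_s = 53.3/3710.0 = 0.014367 A.
I_p = I_s × N_s/N_p = 0.014367 × 742/24 = 0.444 A.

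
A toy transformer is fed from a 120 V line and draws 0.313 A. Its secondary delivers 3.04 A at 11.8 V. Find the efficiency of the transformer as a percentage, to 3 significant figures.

η ≈ 95.5%

P_in = 120 × 0.313 = 37.5600 W.
P_out = 11.8 × 3.04 = 35.8720 W.
η = P_out/P_in = 35.8720/37.5600 = 0.955.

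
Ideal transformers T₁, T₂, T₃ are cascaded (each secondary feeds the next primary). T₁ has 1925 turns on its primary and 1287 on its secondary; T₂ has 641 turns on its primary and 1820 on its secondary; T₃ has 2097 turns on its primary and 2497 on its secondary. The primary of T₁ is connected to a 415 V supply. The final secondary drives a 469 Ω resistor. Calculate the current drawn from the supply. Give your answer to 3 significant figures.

I_supply ≈ 4.52 A

Secondary of T₁: V = 415.00 × 1287/1925 = 277.46 V.
Secondary of T₂: V = 277.46 × 1820/641 = 787.79 V.
Secondary of T₃: V = 787.79 × 2497/2097 = 938.06 V.
I_load = 938.06/469 = 2.0001 A, so P_out = 938.06 × 2.0001 = 1876.2 W.
All ideal ⇒ P_in = P_out, so I_supply = 1876.2/415 = 4.52 A.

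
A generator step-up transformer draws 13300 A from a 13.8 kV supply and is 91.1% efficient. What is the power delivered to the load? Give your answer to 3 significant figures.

P_out ≈ 1.67×10^8 W

P_in = V_in I_in = 13800 × 13300 = 1.8354×10^8 W.
P_out = η P_in = 0.911 × 1.8354×10^8 = 1.67×10^8 W.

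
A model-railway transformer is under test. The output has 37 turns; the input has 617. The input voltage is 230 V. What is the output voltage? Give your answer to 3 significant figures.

V_out/V_in = N_out/N_in, so V_out = 230 × 37/617 = 13.8 V.

V_out ≈ 13.8 V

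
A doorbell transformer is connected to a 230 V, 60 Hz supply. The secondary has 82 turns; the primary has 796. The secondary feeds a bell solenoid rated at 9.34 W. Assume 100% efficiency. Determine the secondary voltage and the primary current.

V_s ≈ 23.7 V, I_p ≈ 0.0406 A

V_s = V_p × N_s/N_p = 230 × 82/796 = 23.693 V.
I_s = P/V_s = 9.34/23.693 = 0.39420 A.
I_p = I_s × N_s/N_p = 0.39420 × 82/796 = 0.0406 A.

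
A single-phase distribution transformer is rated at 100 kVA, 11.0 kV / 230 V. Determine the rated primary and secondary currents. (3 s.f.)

I_p = S/V_p = 100000/11000 = 9.09 A.
I_s = S/V_s = 100000/230 = 435 A.

I_p ≈ 9.09 A, I_s ≈ 435 A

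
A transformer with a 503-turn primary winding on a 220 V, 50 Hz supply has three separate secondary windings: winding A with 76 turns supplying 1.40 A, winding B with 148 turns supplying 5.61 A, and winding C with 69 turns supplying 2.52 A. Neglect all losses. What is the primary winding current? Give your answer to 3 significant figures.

V_A = 220 × 76/503 = 33.241 V; V_B = 220 × 148/503 = 64.732 V; V_C = 220 × 69/503 = 30.179 V.
P_out = V_A I_A + V_B I_B + V_C I_C = 33.241×1.40 + 64.732×5.61 + 30.179×2.52 = 46.537 + 363.14 + 76.051 = 485.73 W.
Ideal ⇒ P_in = P_out, so I_p = P_out/V_p = 485.73/220 = 2.21 A.

I_p ≈ 2.21 A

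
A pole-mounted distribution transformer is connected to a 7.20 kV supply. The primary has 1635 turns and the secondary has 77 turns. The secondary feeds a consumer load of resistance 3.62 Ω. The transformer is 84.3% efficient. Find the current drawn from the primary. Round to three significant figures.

I_p ≈ 5.23 A

V_s = 7200 × 77/1635 = 339.08 V.
I_s = V_s/R = 339.08/3.62 = 93.669 A.
P_out = V_s I_s = 339.08 × 93.669 = 31762 W.
P_in = P_out/η = 31762/0.843 = 37677 W.
I_p = P_in/V_p = 37677/7200 = 5.23 A.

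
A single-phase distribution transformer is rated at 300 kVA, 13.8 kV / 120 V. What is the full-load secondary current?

I_s = S/V_s = 300000/120 = 2500 A.

I_s ≈ 2500 A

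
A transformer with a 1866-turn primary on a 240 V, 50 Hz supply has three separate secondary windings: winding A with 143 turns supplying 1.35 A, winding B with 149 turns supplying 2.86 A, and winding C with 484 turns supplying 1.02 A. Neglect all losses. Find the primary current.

I_p ≈ 0.596 A

V_A = 240 × 143/1866 = 18.392 V; V_B = 240 × 149/1866 = 19.164 V; V_C = 240 × 484/1866 = 62.251 V.
P_out = V_A I_A + V_B I_B + V_C I_C = 18.392×1.35 + 19.164×2.86 + 62.251×1.02 = 24.830 + 54.809 + 63.496 = 143.13 W.
Ideal ⇒ P_in = P_out, so I_p = P_out/V_p = 143.13/240 = 0.596 A.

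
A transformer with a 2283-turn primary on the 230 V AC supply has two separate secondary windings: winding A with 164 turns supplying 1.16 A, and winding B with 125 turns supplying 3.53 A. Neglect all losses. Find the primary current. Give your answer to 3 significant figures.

I_p ≈ 0.277 A

V_A = 230 × 164/2283 = 16.522 V; V_B = 230 × 125/2283 = 12.593 V.
P_out = V_A I_A + V_B I_B = 16.522×1.16 + 12.593×3.53 = 19.166 + 44.454 = 63.619 W.
Ideal ⇒ P_in = P_out, so I_p = P_out/V_p = 63.619/230 = 0.277 A.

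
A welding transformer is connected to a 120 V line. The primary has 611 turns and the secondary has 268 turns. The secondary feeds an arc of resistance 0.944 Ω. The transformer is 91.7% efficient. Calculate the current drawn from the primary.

I_p ≈ 26.7 A

V_s = 120 × 268/611 = 52.635 V.
I_s = V_s/R = 52.635/0.944 = 55.757 A.
P_out = V_s I_s = 52.635 × 55.757 = 2934.8 W.
P_in = P_out/η = 2934.8/0.917 = 3200.4 W.
I_p = P_in/V_p = 3200.4/120 = 26.7 A.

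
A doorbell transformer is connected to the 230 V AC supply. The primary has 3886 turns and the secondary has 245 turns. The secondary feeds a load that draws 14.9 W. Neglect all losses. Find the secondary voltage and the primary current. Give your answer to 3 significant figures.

V_s ≈ 14.5 V, I_p ≈ 0.0648 A

V_s = V_p × N_s/N_p = 230 × 245/3886 = 14.501 V.
I_s = P/V_s = 14.9/14.501 = 1.0275 A.
I_p = I_s × N_s/N_p = 1.0275 × 245/3886 = 0.0648 A.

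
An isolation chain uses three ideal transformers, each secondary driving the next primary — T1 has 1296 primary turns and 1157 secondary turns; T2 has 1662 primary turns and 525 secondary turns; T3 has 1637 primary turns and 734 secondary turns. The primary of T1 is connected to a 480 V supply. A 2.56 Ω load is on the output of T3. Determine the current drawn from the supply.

Secondary of T1: V = 480.00 × 1157/1296 = 428.52 V.
Secondary of T2: V = 428.52 × 525/1662 = 135.36 V.
Secondary of T3: V = 135.36 × 734/1637 = 60.694 V.
I_load = 60.694/2.56 = 23.709 A, so P_out = 60.694 × 23.709 = 1439.0 W.
All ideal ⇒ P_in = P_out, so I_supply = 1439.0/480 = 3.00 A.

I_supply ≈ 3.00 A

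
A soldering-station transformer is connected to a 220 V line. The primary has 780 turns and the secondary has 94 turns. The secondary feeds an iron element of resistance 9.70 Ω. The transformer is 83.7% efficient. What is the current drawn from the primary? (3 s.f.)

I_p ≈ 0.394 A

V_s = 220 × 94/780 = 26.513 V.
I_s = V_s/R = 26.513/9.70 = 2.7333 A.
P_out = V_s I_s = 26.513 × 2.7333 = 72.467 W.
P_in = P_out/η = 72.467/0.837 = 86.579 W.
I_p = P_in/V_p = 86.579/220 = 0.394 A.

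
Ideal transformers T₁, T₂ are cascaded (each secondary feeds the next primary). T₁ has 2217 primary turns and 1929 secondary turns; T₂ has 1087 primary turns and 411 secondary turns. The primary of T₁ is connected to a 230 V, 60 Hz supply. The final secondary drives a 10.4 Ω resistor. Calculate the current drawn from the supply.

Secondary of T₁: V = 230.00 × 1929/2217 = 200.12 V.
Secondary of T₂: V = 200.12 × 411/1087 = 75.667 V.
I_load = 75.667/10.4 = 7.2757 A, so P_out = 75.667 × 7.2757 = 550.53 W.
All ideal ⇒ P_in = P_out, so I_supply = 550.53/230 = 2.39 A.

I_supply ≈ 2.39 A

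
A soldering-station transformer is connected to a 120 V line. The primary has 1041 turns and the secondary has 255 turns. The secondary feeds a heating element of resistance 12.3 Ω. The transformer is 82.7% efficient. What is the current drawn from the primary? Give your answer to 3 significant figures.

V_s = 120 × 255/1041 = 29.395 V.
I_s = V_s/R = 29.395/12.3 = 2.3898 A.
P_out = V_s I_s = 29.395 × 2.3898 = 70.248 W.
P_in = P_out/η = 70.248/0.827 = 84.944 W.
I_p = P_in/V_p = 84.944/120 = 0.708 A.

I_p ≈ 0.708 A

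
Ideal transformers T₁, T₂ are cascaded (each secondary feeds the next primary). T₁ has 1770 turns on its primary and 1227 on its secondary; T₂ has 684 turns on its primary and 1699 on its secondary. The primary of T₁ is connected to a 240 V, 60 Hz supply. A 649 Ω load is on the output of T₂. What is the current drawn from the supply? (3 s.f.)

After T₁: V = 240.00 × 1227/1770 = 166.37 V.
After T₂: V = 166.37 × 1699/684 = 413.26 V.
I_load = 413.26/649 = 0.63676 A, so P_out = 413.26 × 0.63676 = 263.14 W.
All ideal ⇒ P_in = P_out, so I_supply = 263.14/240 = 1.10 A.

I_supply ≈ 1.10 A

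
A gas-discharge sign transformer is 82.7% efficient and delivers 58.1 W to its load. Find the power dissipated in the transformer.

P_in = P_out/η = 58.1/0.827 = 70.2539 W.
P_loss = P_in − P_out = 70.2539 − 58.1 = 12.2 W.

P_loss ≈ 12.2 W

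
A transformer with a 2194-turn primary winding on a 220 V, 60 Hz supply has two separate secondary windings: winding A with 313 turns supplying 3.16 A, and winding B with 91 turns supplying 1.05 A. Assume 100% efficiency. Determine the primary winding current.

V_A = 220 × 313/2194 = 31.386 V; V_B = 220 × 91/2194 = 9.1249 V.
P_out = V_A I_A + V_B I_B = 31.386×3.16 + 9.1249×1.05 = 99.178 + 9.5811 = 108.76 W.
Ideal ⇒ P_in = P_out, so I_p = P_out/V_p = 108.76/220 = 0.494 A.

I_p ≈ 0.494 A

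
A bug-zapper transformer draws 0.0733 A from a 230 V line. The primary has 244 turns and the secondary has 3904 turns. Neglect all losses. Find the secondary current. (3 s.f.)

I_s ≈ 0.00458 A

I_s/I_p = N_p/N_s, so I_s = 0.0733 × 244/3904 = 0.00458 A.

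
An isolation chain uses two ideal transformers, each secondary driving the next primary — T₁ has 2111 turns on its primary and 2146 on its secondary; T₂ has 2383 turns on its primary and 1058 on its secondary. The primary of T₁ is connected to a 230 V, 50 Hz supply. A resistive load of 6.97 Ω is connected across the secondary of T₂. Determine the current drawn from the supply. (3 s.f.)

Secondary of T₁: V = 230.00 × 2146/2111 = 233.81 V.
Secondary of T₂: V = 233.81 × 1058/2383 = 103.81 V.
I_load = 103.81/6.97 = 14.894 A, so P_out = 103.81 × 14.894 = 1546.1 W.
All ideal ⇒ P_in = P_out, so I_supply = 1546.1/230 = 6.72 A.

I_supply ≈ 6.72 A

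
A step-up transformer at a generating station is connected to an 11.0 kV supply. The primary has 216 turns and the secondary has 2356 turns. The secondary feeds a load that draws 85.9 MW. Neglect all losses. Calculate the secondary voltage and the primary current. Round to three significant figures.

V_s ≈ 120000 V, I_p ≈ 7810 A

V_s = V_p × N_s/N_p = 11000 × 2356/216 = 119980 V.
I_s = P/V_s = 8.59×10^7/119980 = 715.94 A.
I_p = I_s × N_s/N_p = 715.94 × 2356/216 = 7810 A.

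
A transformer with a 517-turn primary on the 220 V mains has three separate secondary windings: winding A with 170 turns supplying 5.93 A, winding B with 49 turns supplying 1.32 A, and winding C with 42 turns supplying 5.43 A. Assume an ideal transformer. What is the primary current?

I_p ≈ 2.52 A

V_A = 220 × 170/517 = 72.340 V; V_B = 220 × 49/517 = 20.851 V; V_C = 220 × 42/517 = 17.872 V.
P_out = V_A I_A + V_B I_B + V_C I_C = 72.340×5.93 + 20.851×1.32 + 17.872×5.43 = 428.98 + 27.523 + 97.047 = 553.55 W.
Ideal ⇒ P_in = P_out, so I_p = P_out/V_p = 553.55/220 = 2.52 A.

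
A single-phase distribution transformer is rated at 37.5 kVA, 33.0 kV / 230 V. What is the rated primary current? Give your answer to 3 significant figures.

I_p = S/V_p = 37500/33000 = 1.14 A.

I_p ≈ 1.14 A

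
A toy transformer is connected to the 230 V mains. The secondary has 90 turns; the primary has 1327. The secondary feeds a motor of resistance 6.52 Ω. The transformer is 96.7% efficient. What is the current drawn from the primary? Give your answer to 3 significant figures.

V_s = 230 × 90/1327 = 15.599 V.
I_s = V_s/R = 15.599/6.52 = 2.3925 A.
P_out = V_s I_s = 15.599 × 2.3925 = 37.321 W.
P_in = P_out/η = 37.321/0.967 = 38.594 W.
I_p = P_in/V_p = 38.594/230 = 0.168 A.

I_p ≈ 0.168 A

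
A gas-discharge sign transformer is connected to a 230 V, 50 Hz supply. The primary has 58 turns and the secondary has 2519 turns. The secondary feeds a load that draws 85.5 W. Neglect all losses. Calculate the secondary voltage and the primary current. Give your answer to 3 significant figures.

V_s ≈ 9990 V, I_p ≈ 0.372 A

V_s = V_p × N_s/N_p = 230 × 2519/58 = 9989.1 V.
I_s = P/V_s = 85.5/9989.1 = 0.0085593 A.
I_p = I_s × N_s/N_p = 0.0085593 × 2519/58 = 0.372 A.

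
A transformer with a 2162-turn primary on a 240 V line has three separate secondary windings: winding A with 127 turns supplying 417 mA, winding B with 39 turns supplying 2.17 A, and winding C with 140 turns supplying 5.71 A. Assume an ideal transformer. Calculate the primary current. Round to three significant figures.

I_p ≈ 0.433 A

V_A = 240 × 127/2162 = 14.098 V; V_B = 240 × 39/2162 = 4.3293 V; V_C = 240 × 140/2162 = 15.541 V.
P_out = V_A I_A + V_B I_B + V_C I_C = 14.098×0.417 + 4.3293×2.17 + 15.541×5.71 = 5.8789 + 9.3946 + 88.740 = 104.01 W.
Ideal ⇒ P_in = P_out, so I_p = P_out/V_p = 104.01/240 = 0.433 A.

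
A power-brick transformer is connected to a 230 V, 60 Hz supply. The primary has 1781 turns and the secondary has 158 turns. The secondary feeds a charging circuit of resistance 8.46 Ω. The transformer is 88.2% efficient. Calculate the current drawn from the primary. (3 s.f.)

V_s = 230 × 158/1781 = 20.404 V.
I_s = V_s/R = 20.404/8.46 = 2.4119 A.
P_out = V_s I_s = 20.404 × 2.4119 = 49.212 W.
P_in = P_out/η = 49.212/0.882 = 55.796 W.
I_p = P_in/V_p = 55.796/230 = 0.243 A.

I_p ≈ 0.243 A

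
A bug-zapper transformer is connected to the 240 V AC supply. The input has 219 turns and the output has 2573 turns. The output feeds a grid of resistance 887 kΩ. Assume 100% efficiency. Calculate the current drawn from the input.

I_in ≈ 0.0373 A

V_out = V_in × N_out/N_in = 240 × 2573/219 = 2819.7 V.
I_out = V_out/R = 2819.7/887000 = 0.0031789 A.
For an ideal transformer I_in N_in = I_out N_out, so I_in = 0.0031789 × 2573/219 = 0.0373 A.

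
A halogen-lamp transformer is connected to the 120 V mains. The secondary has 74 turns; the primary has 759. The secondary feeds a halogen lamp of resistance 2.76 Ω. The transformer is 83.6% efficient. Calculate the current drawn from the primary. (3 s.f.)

V_s = 120 × 74/759 = 11.700 V.
I_s = V_s/R = 11.700/2.76 = 4.2390 A.
P_out = V_s I_s = 11.700 × 4.2390 = 49.594 W.
P_in = P_out/η = 49.594/0.836 = 59.324 W.
I_p = P_in/V_p = 59.324/120 = 0.494 A.

I_p ≈ 0.494 A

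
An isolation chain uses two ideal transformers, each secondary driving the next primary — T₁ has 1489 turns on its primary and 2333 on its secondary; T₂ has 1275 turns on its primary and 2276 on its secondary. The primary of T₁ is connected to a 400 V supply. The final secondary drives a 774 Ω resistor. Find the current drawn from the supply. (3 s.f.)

I_supply ≈ 4.04 A

Secondary of T₁: V = 400.00 × 2333/1489 = 626.73 V.
Secondary of T₂: V = 626.73 × 2276/1275 = 1118.8 V.
I_load = 1118.8/774 = 1.4454 A, so P_out = 1118.8 × 1.4454 = 1617.1 W.
All ideal ⇒ P_in = P_out, so I_supply = 1617.1/400 = 4.04 A.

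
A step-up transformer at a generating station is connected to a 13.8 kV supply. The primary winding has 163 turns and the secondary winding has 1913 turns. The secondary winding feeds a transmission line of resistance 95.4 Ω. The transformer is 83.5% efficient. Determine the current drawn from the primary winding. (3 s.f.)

V_s = 13800 × 1913/163 = 161960 V.
I_s = V_s/R = 161960/95.4 = 1697.7 A.
P_out = V_s I_s = 161960 × 1697.7 = 2.7496×10^8 W.
P_in = P_out/η = 2.7496×10^8/0.835 = 3.2929×10^8 W.
I_p = P_in/V_p = 3.2929×10^8/13800 = 23900 A.

I_p ≈ 23900 A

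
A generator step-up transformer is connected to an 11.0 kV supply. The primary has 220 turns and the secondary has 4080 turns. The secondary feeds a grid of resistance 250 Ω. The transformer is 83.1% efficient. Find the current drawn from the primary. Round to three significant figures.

I_p ≈ 18200 A

V_s = 11000 × 4080/220 = 204000 V.
I_s = V_s/R = 204000/250 = 816.00 A.
P_out = V_s I_s = 204000 × 816.00 = 1.6646×10^8 W.
P_in = P_out/η = 1.6646×10^8/0.831 = 2.0032×10^8 W.
I_p = P_in/V_p = 2.0032×10^8/11000 = 18200 A.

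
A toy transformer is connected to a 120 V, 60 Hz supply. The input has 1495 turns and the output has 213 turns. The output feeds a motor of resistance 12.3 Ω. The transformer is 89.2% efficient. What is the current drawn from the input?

V_out = 120 × 213/1495 = 17.097 V.
I_out = V_out/R = 17.097/12.3 = 1.3900 A.
P_out = V_out I_out = 17.097 × 1.3900 = 23.765 W.
P_in = P_out/η = 23.765/0.892 = 26.642 W.
I_in = P_in/V_in = 26.642/120 = 0.222 A.

I_in ≈ 0.222 A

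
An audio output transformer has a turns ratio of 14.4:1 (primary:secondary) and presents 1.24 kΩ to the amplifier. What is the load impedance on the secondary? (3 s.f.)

Z_s ≈ 5.98 Ω

Z_s = Z_p/(N_p/N_s)² = 1240/14.4² = 5.98 Ω.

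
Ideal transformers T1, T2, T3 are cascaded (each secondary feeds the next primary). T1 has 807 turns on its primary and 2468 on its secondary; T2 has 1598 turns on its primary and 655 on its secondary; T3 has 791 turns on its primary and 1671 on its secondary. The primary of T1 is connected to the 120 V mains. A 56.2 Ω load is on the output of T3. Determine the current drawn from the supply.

I_supply ≈ 15.0 A

Secondary of T1: V = 120.00 × 2468/807 = 366.99 V.
Secondary of T2: V = 366.99 × 655/1598 = 150.42 V.
Secondary of T3: V = 150.42 × 1671/791 = 317.77 V.
I_load = 317.77/56.2 = 5.6543 A, so P_out = 317.77 × 5.6543 = 1796.8 W.
All ideal ⇒ P_in = P_out, so I_supply = 1796.8/120 = 15.0 A.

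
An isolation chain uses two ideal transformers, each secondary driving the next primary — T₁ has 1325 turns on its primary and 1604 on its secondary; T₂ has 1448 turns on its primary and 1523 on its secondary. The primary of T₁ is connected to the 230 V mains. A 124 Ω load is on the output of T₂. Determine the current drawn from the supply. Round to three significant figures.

Secondary of T₁: V = 230.00 × 1604/1325 = 278.43 V.
Secondary of T₂: V = 278.43 × 1523/1448 = 292.85 V.
I_load = 292.85/124 = 2.3617 A, so P_out = 292.85 × 2.3617 = 691.63 W.
All ideal ⇒ P_in = P_out, so I_supply = 691.63/230 = 3.01 A.

I_supply ≈ 3.01 A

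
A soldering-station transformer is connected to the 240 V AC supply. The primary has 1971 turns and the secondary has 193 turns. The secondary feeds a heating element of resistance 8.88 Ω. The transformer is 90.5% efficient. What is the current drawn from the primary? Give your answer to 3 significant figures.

I_p ≈ 0.286 A

V_s = 240 × 193/1971 = 23.501 V.
I_s = V_s/R = 23.501/8.88 = 2.6465 A.
P_out = V_s I_s = 23.501 × 2.6465 = 62.194 W.
P_in = P_out/η = 62.194/0.905 = 68.723 W.
I_p = P_in/V_p = 68.723/240 = 0.286 A.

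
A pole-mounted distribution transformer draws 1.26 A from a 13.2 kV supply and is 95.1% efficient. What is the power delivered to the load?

P_out ≈ 15800 W

P_in = V_p I_p = 13200 × 1.26 = 16632 W.
P_out = η P_in = 0.951 × 16632 = 15800 W.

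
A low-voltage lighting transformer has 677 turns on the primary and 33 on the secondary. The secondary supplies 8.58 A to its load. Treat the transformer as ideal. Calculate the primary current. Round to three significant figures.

For an ideal transformer I_p/I_s = N_s/N_p, so I_p = 8.58 × 33/677 = 0.418 A.

I_p ≈ 0.418 A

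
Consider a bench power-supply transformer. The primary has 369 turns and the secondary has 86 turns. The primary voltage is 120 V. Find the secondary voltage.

V_s ≈ 28.0 V

V_s/V_p = N_s/N_p, so V_s = 120 × 86/369 = 28.0 V.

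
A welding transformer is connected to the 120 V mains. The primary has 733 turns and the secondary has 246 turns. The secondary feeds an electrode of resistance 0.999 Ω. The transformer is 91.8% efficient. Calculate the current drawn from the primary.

I_p ≈ 14.7 A

V_s = 120 × 246/733 = 40.273 V.
I_s = V_s/R = 40.273/0.999 = 40.313 A.
P_out = V_s I_s = 40.273 × 40.313 = 1623.5 W.
P_in = P_out/η = 1623.5/0.918 = 1768.5 W.
I_p = P_in/V_p = 1768.5/120 = 14.7 A.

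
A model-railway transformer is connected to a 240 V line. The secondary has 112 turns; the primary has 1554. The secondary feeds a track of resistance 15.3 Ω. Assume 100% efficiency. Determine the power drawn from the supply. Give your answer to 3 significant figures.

P ≈ 19.6 W

V_s = V_p × N_s/N_p = 240 × 112/1554 = 17.297 V.
I_s = V_s/R = 17.297/15.3 = 1.1305 A.
I_p = I_s × N_s/N_p = 1.1305 × 112/1554 = 0.081481 A.
P = V_p I_p = 240 × 0.081481 = 19.6 W.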